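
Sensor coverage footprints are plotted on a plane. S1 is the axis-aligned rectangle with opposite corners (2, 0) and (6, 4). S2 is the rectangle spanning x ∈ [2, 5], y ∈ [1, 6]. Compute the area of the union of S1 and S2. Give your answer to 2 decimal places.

22.00

By inclusion–exclusion:
Individual areas: |S1| = 16, |S2| = 15.
|S1∩S2|: x∈[2,5], y∈[1,4] → 3·3 = 9.
|S1 ∪ S2| = 31 − 9 = 22.00.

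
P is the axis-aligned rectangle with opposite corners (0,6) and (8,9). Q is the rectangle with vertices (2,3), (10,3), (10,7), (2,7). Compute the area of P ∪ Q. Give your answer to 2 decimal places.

By inclusion–exclusion:
Individual areas: |P| = 24, |Q| = 32.
|P∩Q|: x∈[2,8], y∈[6,7] → 6·1 = 6.
|P ∪ Q| = 56 − 6 = 50.00.

50.00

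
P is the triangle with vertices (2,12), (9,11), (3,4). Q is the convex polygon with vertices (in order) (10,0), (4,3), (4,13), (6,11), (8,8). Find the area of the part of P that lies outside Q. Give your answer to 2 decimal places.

|P| = 27.5, |P∩Q| = 12.6659.
|P ∖ Q| = |P| − |P∩Q| = 27.5 − 12.6659 = 14.83.

14.83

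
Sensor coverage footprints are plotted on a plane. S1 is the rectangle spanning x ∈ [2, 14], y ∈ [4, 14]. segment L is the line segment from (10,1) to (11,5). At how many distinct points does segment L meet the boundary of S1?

1

The segment meets the boundary at (10.75,4).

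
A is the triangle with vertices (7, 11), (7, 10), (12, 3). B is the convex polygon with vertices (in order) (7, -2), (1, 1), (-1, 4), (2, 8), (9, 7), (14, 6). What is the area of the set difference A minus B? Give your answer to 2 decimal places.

|A| = 2.5, |A∩B| = 0.6808.
|A ∖ B| = |A| − |A∩B| = 2.5 − 0.6808 = 1.82.

1.82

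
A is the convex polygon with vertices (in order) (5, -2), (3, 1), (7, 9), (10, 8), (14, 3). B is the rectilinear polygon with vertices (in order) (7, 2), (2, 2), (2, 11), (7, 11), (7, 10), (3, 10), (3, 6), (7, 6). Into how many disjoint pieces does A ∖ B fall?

A ∖ B is a single connected region.

1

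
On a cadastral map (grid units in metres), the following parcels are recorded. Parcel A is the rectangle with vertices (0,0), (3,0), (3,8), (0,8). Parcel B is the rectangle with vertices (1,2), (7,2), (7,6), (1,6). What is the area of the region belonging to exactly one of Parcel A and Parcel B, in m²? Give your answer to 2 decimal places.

32.00

|Parcel A∩Parcel B|: x∈[1,3], y∈[2,6] → 2·4 = 8.
|Parcel A △ Parcel B| = |Parcel A| + |Parcel B| − 2·|Parcel A∩Parcel B| = 24 + 24 − 16 = 32.00.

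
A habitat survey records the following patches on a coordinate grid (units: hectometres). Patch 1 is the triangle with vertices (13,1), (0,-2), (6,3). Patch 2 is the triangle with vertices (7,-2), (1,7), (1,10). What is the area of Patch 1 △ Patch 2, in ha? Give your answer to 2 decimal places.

30.26

|Patch 1| = 23.5, |Patch 2| = 9, |Patch 1∩Patch 2| = 1.1178.
|Patch 1 △ Patch 2| = |Patch 1| + |Patch 2| − 2·|Patch 1∩Patch 2| = 23.5 + 9 − 2.2356 = 30.26.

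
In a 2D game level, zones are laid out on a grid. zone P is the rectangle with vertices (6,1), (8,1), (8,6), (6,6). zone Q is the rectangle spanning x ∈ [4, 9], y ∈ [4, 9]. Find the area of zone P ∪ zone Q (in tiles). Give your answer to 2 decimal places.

31.00

By inclusion–exclusion:
Individual areas: |zone P| = 10, |zone Q| = 25.
|zone P∩zone Q|: x∈[6,8], y∈[4,6] → 2·2 = 4.
|zone P ∪ zone Q| = 35 − 4 = 31.00.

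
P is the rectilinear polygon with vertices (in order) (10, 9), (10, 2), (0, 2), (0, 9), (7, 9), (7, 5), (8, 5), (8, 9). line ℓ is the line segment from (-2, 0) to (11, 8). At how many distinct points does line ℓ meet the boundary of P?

The segment meets the boundary at (10,7.385), (8,6.154), (7,5.538), (1.25,2).

4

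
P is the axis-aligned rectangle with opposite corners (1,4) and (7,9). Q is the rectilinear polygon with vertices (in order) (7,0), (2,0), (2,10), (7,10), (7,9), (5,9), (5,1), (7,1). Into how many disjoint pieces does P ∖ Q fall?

2

P ∖ Q splits into 2 disjoint pieces (area 10, area 5).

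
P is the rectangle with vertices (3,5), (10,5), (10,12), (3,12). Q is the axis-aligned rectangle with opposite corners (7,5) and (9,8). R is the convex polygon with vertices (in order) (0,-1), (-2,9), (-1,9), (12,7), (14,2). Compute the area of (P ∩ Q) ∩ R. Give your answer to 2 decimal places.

5.23

The region (P ∩ Q) ∩ R is the polygon with vertices (7,7.769), (9,7.462), (9,5), (7,5).
By the shoelace formula its area is 5.23.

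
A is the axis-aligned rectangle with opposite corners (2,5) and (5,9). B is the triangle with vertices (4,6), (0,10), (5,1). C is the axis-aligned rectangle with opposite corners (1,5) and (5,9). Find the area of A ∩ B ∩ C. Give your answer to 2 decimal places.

The intersection is the polygon with vertices (4,6), (4.2,5), (2.778,5), (2,6.4), (2,8).
By the shoelace formula its area is 3.56.

3.56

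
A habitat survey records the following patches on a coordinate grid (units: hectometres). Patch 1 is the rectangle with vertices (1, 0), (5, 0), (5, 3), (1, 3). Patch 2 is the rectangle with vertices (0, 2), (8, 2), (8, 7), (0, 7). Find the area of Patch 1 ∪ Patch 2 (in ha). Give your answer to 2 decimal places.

By inclusion–exclusion:
Individual areas: |Patch 1| = 12, |Patch 2| = 40.
|Patch 1∩Patch 2|: x∈[1,5], y∈[2,3] → 4·1 = 4.
|Patch 1 ∪ Patch 2| = 52 − 4 = 48.00.

48.00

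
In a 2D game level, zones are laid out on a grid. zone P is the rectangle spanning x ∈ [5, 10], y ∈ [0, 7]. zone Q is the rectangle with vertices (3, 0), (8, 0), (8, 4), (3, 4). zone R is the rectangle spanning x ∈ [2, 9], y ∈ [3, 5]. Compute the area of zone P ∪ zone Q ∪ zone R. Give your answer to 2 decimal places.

47.00

By inclusion–exclusion:
Individual areas: |zone P| = 35, |zone Q| = 20, |zone R| = 14.
|zone P∩zone Q|: x∈[5,8], y∈[0,4] → 3·4 = 12.
|zone P∩zone R|: x∈[5,9], y∈[3,5] → 4·2 = 8.
|zone Q∩zone R|: x∈[3,8], y∈[3,4] → 5·1 = 5.
|zone P∩zone Q∩zone R| = 3.
|zone P ∪ zone Q ∪ zone R| = 69 − 25 + 3 = 47.00.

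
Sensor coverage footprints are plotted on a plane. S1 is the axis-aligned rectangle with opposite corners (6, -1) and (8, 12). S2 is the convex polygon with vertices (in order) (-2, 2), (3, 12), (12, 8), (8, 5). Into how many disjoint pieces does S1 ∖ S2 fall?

S1 ∖ S2 splits into 2 disjoint pieces (area 11.4, area 3.5556).

2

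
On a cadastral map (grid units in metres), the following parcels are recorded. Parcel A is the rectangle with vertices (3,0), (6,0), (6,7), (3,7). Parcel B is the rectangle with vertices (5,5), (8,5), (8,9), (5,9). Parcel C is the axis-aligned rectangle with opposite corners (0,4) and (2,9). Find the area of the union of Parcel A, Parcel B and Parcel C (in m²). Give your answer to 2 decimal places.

41.00

By inclusion–exclusion:
Individual areas: |Parcel A| = 21, |Parcel B| = 12, |Parcel C| = 10.
|Parcel A∩Parcel B|: x∈[5,6], y∈[5,7] → 1·2 = 2.
|Parcel A∩Parcel C| = 0 (no overlap).
|Parcel B∩Parcel C| = 0 (no overlap).
|Parcel A∩Parcel B∩Parcel C| = 0.
|Parcel A ∪ Parcel B ∪ Parcel C| = 43 − 2 + 0 = 41.00.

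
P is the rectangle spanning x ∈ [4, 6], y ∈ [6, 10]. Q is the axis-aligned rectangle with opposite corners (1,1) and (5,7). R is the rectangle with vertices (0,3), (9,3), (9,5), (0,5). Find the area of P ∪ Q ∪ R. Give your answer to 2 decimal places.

By inclusion–exclusion:
Individual areas: |P| = 8, |Q| = 24, |R| = 18.
|P∩Q|: x∈[4,5], y∈[6,7] → 1·1 = 1.
|P∩R| = 0 (no overlap).
|Q∩R|: x∈[1,5], y∈[3,5] → 4·2 = 8.
|P∩Q∩R| = 0.
|P ∪ Q ∪ R| = 50 − 9 + 0 = 41.00.

41.00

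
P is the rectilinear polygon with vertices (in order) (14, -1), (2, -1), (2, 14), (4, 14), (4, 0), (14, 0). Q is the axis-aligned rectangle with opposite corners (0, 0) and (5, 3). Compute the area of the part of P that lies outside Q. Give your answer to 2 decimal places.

34.00

|P| = 40, |P∩Q| = 6.
|P ∖ Q| = |P| − |P∩Q| = 40 − 6 = 34.00.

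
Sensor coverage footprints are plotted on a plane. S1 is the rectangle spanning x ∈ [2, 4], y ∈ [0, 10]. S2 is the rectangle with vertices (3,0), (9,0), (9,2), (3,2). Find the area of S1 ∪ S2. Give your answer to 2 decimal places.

30.00

By inclusion–exclusion:
Individual areas: |S1| = 20, |S2| = 12.
|S1∩S2|: x∈[3,4], y∈[0,2] → 1·2 = 2.
|S1 ∪ S2| = 32 − 2 = 30.00.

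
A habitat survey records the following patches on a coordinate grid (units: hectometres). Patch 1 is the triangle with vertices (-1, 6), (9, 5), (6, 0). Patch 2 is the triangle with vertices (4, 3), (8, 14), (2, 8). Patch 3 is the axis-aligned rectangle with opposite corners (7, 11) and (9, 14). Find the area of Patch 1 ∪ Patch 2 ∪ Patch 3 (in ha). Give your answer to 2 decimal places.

By inclusion–exclusion:
Individual areas: |Patch 1| = 26.5, |Patch 2| = 21, |Patch 3| = 6.
|Patch 1∩Patch 2| = 2.3986.
|Patch 1∩Patch 3| = 0.
|Patch 2∩Patch 3| = 0.875.
|Patch 1∩Patch 2∩Patch 3| = 0.
|Patch 1 ∪ Patch 2 ∪ Patch 3| = 53.5 − 3.2736 + 0 = 50.23.

50.23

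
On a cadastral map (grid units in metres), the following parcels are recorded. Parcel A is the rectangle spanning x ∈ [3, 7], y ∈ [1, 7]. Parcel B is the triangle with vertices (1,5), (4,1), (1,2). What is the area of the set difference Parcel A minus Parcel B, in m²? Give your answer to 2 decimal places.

|Parcel A| = 24, |Parcel A∩Parcel B| = 0.5.
|Parcel A ∖ Parcel B| = |Parcel A| − |Parcel A∩Parcel B| = 24 − 0.5 = 23.50.

23.50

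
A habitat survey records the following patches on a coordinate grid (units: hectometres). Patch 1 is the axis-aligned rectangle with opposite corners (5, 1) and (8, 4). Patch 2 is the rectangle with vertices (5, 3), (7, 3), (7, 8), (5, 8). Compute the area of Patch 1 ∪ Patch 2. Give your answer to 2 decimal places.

By inclusion–exclusion:
Individual areas: |Patch 1| = 9, |Patch 2| = 10.
|Patch 1∩Patch 2|: x∈[5,7], y∈[3,4] → 2·1 = 2.
|Patch 1 ∪ Patch 2| = 19 − 2 = 17.00.

17.00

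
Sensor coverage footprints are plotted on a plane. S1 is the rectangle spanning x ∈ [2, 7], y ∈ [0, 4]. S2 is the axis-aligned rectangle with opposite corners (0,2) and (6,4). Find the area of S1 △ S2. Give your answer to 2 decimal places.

16.00

|S1∩S2|: x∈[2,6], y∈[2,4] → 4·2 = 8.
|S1 △ S2| = |S1| + |S2| − 2·|S1∩S2| = 20 + 12 − 16 = 16.00.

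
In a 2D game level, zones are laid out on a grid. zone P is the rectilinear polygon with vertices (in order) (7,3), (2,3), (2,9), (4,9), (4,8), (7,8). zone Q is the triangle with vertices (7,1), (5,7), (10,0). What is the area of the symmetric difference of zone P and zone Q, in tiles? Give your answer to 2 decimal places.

29.93

|zone P| = 27, |zone Q| = 8, |zone P∩zone Q| = 2.5333.
|zone P △ zone Q| = |zone P| + |zone Q| − 2·|zone P∩zone Q| = 27 + 8 − 5.0667 = 29.93.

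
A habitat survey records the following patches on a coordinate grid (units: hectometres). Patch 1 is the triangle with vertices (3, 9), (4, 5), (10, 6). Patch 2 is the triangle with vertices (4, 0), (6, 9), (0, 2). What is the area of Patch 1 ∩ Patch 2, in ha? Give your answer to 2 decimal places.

3.70

The intersection is the polygon with vertices (4,5), (3.677,6.29), (5.194,8.06), (5.739,7.826), (5.154,5.192).
By the shoelace formula its area is 3.70.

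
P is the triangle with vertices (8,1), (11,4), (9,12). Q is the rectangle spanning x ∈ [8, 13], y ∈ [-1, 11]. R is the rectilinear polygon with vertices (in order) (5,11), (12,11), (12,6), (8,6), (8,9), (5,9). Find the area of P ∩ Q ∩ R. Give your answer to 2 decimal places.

The intersection is the polygon with vertices (8.909,11), (9.25,11), (10.5,6), (8.454,6).
By the shoelace formula its area is 5.97.

5.97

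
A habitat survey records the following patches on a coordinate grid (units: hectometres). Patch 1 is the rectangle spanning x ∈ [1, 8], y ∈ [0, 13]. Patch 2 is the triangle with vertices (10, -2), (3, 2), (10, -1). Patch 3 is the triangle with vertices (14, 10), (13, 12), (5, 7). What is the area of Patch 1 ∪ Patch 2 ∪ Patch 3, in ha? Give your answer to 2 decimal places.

102.52

By inclusion–exclusion:
Individual areas: |Patch 1| = 91, |Patch 2| = 3.5, |Patch 3| = 10.5.
|Patch 1∩Patch 2| = 1.1667.
|Patch 1∩Patch 3| = 1.3125.
|Patch 2∩Patch 3| = 0.
|Patch 1∩Patch 2∩Patch 3| = 0.
|Patch 1 ∪ Patch 2 ∪ Patch 3| = 105 − 2.4792 + 0 = 102.52.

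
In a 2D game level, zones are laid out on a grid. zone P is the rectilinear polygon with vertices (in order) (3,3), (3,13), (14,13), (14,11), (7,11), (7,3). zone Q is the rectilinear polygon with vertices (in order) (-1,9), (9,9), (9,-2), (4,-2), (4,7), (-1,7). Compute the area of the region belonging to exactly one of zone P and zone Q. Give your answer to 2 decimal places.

|zone P| = 54, |zone Q| = 65, |zone P∩zone Q| = 20.
|zone P △ zone Q| = |zone P| + |zone Q| − 2·|zone P∩zone Q| = 54 + 65 − 40 = 79.00.

79.00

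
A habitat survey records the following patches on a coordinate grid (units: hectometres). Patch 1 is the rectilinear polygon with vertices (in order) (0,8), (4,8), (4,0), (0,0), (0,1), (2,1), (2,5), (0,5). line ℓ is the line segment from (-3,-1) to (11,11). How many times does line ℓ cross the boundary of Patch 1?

2

The segment meets the boundary at (4,5), (2,3.286).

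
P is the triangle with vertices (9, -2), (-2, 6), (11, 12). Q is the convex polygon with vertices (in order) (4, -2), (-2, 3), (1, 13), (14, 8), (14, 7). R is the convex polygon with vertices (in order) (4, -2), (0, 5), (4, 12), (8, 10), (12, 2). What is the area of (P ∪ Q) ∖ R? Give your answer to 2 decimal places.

|P ∪ Q| = 145.0789.
|(P ∪ Q) ∩ R| = 89.7122.
|(P ∪ Q) ∖ R| = 145.0789 − 89.7122 = 55.37.

55.37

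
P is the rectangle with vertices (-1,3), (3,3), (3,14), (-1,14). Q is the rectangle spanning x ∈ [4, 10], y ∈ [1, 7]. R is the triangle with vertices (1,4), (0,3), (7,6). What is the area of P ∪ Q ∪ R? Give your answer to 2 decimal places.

80.33

By inclusion–exclusion:
Individual areas: |P| = 44, |Q| = 36, |R| = 2.
|P∩Q| = 0 (no overlap).
|P∩R| = 1.2381.
|Q∩R| = 0.4286.
|P∩Q∩R| = 0.
|P ∪ Q ∪ R| = 82 − 1.6667 + 0 = 80.33.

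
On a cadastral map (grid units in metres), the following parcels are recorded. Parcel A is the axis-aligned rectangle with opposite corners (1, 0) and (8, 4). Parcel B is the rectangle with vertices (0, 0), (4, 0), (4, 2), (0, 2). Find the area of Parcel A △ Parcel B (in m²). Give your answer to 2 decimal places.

|Parcel A∩Parcel B|: x∈[1,4], y∈[0,2] → 3·2 = 6.
|Parcel A △ Parcel B| = |Parcel A| + |Parcel B| − 2·|Parcel A∩Parcel B| = 28 + 8 − 12 = 24.00.

24.00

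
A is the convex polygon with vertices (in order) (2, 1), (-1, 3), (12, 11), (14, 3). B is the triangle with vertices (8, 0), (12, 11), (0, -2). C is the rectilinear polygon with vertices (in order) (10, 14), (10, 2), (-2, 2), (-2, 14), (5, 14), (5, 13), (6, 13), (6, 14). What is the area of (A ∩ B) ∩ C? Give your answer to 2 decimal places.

19.28

The region (A ∩ B) ∩ C is the polygon with vertices (10,8.833), (10,5.5), (8.774,2.129), (8,2), (3.692,2).
By the shoelace formula its area is 19.28.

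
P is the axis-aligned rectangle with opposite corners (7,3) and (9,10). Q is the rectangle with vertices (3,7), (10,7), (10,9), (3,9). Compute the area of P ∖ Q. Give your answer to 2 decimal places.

|P∩Q|: x∈[7,9], y∈[7,9] → 2·2 = 4.
|P| = 14.
|P ∖ Q| = |P| − |P∩Q| = 14 − 4 = 10.00.

10.00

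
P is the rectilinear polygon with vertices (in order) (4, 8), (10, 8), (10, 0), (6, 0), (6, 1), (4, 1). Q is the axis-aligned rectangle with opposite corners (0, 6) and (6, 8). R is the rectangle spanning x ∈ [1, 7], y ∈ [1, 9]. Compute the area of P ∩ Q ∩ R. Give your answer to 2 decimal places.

The intersection is the polygon with vertices (6,6), (4,6), (4,8), (6,8).
By the shoelace formula its area is 4.00.

4.00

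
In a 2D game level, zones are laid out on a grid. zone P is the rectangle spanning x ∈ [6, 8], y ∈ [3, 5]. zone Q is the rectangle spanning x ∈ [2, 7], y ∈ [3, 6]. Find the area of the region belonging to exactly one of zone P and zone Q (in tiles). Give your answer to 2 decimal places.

|zone P∩zone Q|: x∈[6,7], y∈[3,5] → 1·2 = 2.
|zone P △ zone Q| = |zone P| + |zone Q| − 2·|zone P∩zone Q| = 4 + 15 − 4 = 15.00.

15.00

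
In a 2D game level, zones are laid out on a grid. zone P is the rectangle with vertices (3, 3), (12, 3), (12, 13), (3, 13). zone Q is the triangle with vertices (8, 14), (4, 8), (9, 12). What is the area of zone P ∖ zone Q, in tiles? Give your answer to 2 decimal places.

83.58

|zone P| = 90, |zone P∩zone Q| = 6.4167.
|zone P ∖ zone Q| = |zone P| − |zone P∩zone Q| = 90 − 6.4167 = 83.58.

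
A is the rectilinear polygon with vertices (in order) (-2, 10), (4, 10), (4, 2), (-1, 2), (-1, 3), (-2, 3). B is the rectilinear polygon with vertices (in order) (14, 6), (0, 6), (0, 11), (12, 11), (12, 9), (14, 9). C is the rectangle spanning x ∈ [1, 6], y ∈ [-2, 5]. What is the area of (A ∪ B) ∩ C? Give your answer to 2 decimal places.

9.00

The region (A ∪ B) ∩ C is the polygon with vertices (4,2), (1,2), (1,5), (4,5).
By the shoelace formula its area is 9.00.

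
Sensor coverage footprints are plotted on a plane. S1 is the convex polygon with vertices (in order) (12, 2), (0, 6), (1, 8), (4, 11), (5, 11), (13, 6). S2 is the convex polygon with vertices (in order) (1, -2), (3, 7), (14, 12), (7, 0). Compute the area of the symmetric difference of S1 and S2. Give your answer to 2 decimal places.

73.30

|S1| = 62.5, |S2| = 73.5, |S1∩S2| = 31.3504.
|S1 △ S2| = |S1| + |S2| − 2·|S1∩S2| = 62.5 + 73.5 − 62.7009 = 73.30.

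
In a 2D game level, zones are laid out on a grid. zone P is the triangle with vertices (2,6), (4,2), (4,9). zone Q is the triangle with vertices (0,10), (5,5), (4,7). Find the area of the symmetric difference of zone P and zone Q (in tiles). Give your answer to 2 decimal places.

7.68

|zone P| = 7, |zone Q| = 2.5, |zone P∩zone Q| = 0.9111.
|zone P △ zone Q| = |zone P| + |zone Q| − 2·|zone P∩zone Q| = 7 + 2.5 − 1.8222 = 7.68.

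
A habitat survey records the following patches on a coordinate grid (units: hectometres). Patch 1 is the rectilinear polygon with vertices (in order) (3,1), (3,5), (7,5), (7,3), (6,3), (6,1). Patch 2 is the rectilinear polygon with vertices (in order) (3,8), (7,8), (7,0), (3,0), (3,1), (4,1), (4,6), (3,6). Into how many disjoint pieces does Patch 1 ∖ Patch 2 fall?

Patch 1 ∖ Patch 2 is a single connected region.

1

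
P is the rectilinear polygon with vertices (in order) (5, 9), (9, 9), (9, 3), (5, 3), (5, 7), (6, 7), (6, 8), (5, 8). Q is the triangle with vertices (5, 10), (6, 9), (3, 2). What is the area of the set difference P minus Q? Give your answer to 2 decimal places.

22.19

|P| = 23, |P∩Q| = 0.8095.
|P ∖ Q| = |P| − |P∩Q| = 23 − 0.8095 = 22.19.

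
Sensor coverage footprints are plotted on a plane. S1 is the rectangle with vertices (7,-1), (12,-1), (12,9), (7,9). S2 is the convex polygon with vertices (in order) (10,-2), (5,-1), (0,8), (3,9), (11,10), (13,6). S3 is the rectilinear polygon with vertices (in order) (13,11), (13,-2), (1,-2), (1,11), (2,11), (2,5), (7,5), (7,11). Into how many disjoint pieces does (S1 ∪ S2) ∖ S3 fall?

2

(S1 ∪ S2) ∖ S3 splits into 2 disjoint pieces (area 1.0667, area 20.8333).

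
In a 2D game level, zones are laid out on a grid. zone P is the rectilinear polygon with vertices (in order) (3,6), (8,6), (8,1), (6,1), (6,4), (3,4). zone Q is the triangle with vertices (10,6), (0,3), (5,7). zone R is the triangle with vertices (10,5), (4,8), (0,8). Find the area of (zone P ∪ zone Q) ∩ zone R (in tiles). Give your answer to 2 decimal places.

1.99

The region (zone P ∪ zone Q) ∩ zone R is the polygon with vertices (5,7), (6.667,6.667), (8.75,5.625), (8.333,5.5), (4.545,6.636).
By the shoelace formula its area is 1.99.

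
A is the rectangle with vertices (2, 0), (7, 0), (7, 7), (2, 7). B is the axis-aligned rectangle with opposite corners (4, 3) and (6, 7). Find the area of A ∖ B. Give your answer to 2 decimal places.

|A∩B|: x∈[4,6], y∈[3,7] → 2·4 = 8.
|A| = 35.
|A ∖ B| = |A| − |A∩B| = 35 − 8 = 27.00.

27.00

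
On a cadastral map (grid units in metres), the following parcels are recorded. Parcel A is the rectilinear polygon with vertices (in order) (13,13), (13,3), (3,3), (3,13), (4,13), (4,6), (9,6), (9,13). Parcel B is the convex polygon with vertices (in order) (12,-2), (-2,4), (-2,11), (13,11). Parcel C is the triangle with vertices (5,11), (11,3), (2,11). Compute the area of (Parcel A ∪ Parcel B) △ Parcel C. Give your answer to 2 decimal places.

146.96

|Parcel A ∪ Parcel B| = 158.9615.
|(Parcel A ∪ Parcel B) ∩ Parcel C| = 12.
|(Parcel A ∪ Parcel B) △ Parcel C| = 158.9615 + 12 − 24 = 146.96.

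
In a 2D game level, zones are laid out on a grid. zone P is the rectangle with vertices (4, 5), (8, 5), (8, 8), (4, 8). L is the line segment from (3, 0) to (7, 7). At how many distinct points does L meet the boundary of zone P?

The segment meets the boundary at (5.857,5).

1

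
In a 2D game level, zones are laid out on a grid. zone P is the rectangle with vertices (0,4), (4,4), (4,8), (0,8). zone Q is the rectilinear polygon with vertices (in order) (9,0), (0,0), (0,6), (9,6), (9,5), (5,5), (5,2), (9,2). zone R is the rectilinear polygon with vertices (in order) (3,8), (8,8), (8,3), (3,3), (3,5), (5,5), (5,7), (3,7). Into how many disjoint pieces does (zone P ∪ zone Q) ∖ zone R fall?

(zone P ∪ zone Q) ∖ zone R splits into 2 disjoint pieces (area 41, area 1).

2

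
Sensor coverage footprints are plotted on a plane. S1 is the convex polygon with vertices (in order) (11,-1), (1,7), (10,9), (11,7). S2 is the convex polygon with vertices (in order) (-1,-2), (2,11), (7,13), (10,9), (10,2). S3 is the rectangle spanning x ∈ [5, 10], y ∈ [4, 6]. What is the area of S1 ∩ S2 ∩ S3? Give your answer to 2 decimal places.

10.00

The intersection is the polygon with vertices (10,4), (5,4), (5,6), (10,6).
By the shoelace formula its area is 10.00.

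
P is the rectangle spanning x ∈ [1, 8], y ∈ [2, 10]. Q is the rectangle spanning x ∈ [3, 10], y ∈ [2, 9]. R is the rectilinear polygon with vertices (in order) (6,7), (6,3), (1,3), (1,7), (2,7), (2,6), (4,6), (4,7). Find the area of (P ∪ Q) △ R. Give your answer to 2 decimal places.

|P ∪ Q| = 70.
|(P ∪ Q) ∩ R| = 18.
|(P ∪ Q) △ R| = 70 + 18 − 36 = 52.00.

52.00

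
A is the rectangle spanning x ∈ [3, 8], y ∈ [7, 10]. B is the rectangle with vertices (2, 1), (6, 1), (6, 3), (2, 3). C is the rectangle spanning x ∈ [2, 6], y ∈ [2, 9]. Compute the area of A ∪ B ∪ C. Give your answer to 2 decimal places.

41.00

By inclusion–exclusion:
Individual areas: |A| = 15, |B| = 8, |C| = 28.
|A∩B| = 0 (no overlap).
|A∩C|: x∈[3,6], y∈[7,9] → 3·2 = 6.
|B∩C|: x∈[2,6], y∈[2,3] → 4·1 = 4.
|A∩B∩C| = 0.
|A ∪ B ∪ C| = 51 − 10 + 0 = 41.00.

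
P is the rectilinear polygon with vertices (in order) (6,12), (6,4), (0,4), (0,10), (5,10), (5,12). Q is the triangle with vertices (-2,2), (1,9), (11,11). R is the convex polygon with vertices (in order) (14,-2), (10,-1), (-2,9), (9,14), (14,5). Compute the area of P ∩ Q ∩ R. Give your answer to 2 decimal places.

The intersection is the polygon with vertices (2.588,5.176), (0.21,7.158), (1,9), (6,10), (6,7.538).
By the shoelace formula its area is 17.52.

17.52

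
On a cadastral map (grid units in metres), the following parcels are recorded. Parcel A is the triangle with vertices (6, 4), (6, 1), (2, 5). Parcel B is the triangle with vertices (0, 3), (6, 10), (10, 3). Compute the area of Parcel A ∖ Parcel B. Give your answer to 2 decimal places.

2.00

|Parcel A| = 6, |Parcel A∩Parcel B| = 4.
|Parcel A ∖ Parcel B| = |Parcel A| − |Parcel A∩Parcel B| = 6 − 4 = 2.00.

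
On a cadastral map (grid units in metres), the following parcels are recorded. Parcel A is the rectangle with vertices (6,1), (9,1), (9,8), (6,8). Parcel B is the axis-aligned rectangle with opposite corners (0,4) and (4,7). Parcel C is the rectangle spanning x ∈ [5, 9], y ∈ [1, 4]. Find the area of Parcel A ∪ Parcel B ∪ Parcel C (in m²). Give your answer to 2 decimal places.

By inclusion–exclusion:
Individual areas: |Parcel A| = 21, |Parcel B| = 12, |Parcel C| = 12.
|Parcel A∩Parcel B| = 0 (no overlap).
|Parcel A∩Parcel C|: x∈[6,9], y∈[1,4] → 3·3 = 9.
|Parcel B∩Parcel C| = 0 (no overlap).
|Parcel A∩Parcel B∩Parcel C| = 0.
|Parcel A ∪ Parcel B ∪ Parcel C| = 45 − 9 + 0 = 36.00.

36.00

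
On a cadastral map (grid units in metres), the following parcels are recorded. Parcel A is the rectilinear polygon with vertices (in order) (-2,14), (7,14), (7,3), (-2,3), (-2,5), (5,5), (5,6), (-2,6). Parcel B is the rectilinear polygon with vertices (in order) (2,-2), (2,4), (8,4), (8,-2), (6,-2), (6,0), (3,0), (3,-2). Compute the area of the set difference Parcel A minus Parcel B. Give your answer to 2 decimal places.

87.00

|Parcel A| = 92, |Parcel A∩Parcel B| = 5.
|Parcel A ∖ Parcel B| = |Parcel A| − |Parcel A∩Parcel B| = 92 − 5 = 87.00.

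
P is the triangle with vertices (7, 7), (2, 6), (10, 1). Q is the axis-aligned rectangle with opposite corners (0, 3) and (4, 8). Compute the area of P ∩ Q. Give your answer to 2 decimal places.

The intersection is the polygon with vertices (2,6), (4,6.4), (4,4.75).
By the shoelace formula its area is 1.65.

1.65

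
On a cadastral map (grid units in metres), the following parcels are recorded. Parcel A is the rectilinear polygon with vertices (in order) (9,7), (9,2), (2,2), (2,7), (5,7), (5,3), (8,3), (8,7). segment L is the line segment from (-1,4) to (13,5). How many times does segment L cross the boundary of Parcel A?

The segment meets the boundary at (5,4.429), (8,4.643), (2,4.214), (9,4.714).

4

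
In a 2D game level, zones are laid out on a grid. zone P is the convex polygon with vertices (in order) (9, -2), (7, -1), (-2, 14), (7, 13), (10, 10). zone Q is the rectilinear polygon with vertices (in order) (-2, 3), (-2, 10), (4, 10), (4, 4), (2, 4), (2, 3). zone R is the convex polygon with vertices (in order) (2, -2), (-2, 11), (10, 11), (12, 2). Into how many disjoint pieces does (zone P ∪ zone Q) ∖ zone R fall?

3

(zone P ∪ zone Q) ∖ zone R splits into 3 disjoint pieces (area 4.3799, area 9.6923, area 21.8).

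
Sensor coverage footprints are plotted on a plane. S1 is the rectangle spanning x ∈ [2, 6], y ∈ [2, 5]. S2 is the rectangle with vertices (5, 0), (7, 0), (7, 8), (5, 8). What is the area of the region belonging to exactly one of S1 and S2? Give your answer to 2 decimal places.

22.00

|S1∩S2|: x∈[5,6], y∈[2,5] → 1·3 = 3.
|S1 △ S2| = |S1| + |S2| − 2·|S1∩S2| = 12 + 16 − 6 = 22.00.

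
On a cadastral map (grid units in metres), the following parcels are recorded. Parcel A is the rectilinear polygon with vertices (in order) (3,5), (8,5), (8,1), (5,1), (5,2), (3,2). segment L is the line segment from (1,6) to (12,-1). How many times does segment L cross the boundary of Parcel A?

2

The segment meets the boundary at (8,1.545), (3,4.727).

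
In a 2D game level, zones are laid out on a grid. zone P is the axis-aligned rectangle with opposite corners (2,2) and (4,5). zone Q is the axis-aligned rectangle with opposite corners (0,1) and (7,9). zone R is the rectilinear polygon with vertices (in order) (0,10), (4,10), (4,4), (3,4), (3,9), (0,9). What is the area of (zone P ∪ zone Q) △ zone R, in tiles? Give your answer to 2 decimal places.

|zone P ∪ zone Q| = 56.
|(zone P ∪ zone Q) ∩ zone R| = 5.
|(zone P ∪ zone Q) △ zone R| = 56 + 9 − 10 = 55.00.

55.00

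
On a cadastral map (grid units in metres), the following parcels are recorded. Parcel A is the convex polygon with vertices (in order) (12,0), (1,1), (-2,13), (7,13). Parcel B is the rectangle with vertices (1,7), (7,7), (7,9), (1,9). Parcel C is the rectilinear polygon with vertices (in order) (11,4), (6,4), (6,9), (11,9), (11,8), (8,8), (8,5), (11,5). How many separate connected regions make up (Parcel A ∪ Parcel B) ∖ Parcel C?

2

(Parcel A ∪ Parcel B) ∖ Parcel C splits into 2 disjoint pieces (area 105.5, area 4.5).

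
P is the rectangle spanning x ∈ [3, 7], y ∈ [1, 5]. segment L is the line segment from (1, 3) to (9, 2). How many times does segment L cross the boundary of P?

2

The segment meets the boundary at (7,2.25), (3,2.75).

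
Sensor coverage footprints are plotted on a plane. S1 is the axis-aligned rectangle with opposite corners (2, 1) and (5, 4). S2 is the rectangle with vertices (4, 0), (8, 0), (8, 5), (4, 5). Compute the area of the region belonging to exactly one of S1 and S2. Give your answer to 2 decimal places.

23.00

|S1∩S2|: x∈[4,5], y∈[1,4] → 1·3 = 3.
|S1 △ S2| = |S1| + |S2| − 2·|S1∩S2| = 9 + 20 − 6 = 23.00.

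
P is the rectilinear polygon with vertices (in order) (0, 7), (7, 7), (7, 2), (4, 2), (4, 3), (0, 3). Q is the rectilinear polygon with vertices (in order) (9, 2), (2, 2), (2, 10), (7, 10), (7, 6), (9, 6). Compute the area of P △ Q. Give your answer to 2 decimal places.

|P| = 31, |Q| = 48, |P∩Q| = 23.
|P △ Q| = |P| + |Q| − 2·|P∩Q| = 31 + 48 − 46 = 33.00.

33.00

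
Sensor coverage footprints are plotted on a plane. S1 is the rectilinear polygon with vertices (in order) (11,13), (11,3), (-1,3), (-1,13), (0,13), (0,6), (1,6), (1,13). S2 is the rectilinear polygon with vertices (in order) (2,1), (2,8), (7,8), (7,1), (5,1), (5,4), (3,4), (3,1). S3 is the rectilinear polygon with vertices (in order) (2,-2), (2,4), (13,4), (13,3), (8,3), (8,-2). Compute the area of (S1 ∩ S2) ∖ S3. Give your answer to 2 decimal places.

20.00

|S1 ∩ S2| = 23.
|(S1 ∩ S2) ∩ S3| = 3.
|(S1 ∩ S2) ∖ S3| = 23 − 3 = 20.00.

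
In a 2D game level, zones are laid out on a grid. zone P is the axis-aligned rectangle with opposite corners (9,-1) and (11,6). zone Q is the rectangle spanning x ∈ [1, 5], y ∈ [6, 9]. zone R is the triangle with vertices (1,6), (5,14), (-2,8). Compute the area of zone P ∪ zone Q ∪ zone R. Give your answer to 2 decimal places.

39.75

By inclusion–exclusion:
Individual areas: |zone P| = 14, |zone Q| = 12, |zone R| = 16.
|zone P∩zone Q| = 0 (no overlap).
|zone P∩zone R| = 0.
|zone Q∩zone R| = 2.25.
|zone P∩zone Q∩zone R| = 0.
|zone P ∪ zone Q ∪ zone R| = 42 − 2.25 + 0 = 39.75.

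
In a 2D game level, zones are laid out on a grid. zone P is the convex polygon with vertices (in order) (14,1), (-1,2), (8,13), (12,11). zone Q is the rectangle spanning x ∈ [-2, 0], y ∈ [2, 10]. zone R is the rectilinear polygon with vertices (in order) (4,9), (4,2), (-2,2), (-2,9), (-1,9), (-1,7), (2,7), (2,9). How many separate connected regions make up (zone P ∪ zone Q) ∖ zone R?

(zone P ∪ zone Q) ∖ zone R splits into 2 disjoint pieces (area 4, area 89.7222).

2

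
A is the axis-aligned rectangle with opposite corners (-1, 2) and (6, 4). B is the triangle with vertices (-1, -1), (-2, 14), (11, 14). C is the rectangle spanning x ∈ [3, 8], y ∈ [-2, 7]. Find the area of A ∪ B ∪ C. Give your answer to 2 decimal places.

140.50

By inclusion–exclusion:
Individual areas: |A| = 14, |B| = 97.5, |C| = 45.
|A∩B| = 6.4.
|A∩C|: x∈[3,6], y∈[2,4] → 3·2 = 6.
|B∩C| = 3.6.
|A∩B∩C| = 0.
|A ∪ B ∪ C| = 156.5 − 16 + 0 = 140.50.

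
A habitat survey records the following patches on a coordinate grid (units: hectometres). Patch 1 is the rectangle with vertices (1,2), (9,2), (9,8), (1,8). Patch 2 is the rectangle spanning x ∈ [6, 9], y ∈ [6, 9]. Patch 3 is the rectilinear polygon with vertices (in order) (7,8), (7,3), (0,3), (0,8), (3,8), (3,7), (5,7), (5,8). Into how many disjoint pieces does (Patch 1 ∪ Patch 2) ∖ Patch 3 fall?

(Patch 1 ∪ Patch 2) ∖ Patch 3 splits into 2 disjoint pieces (area 21, area 2).

2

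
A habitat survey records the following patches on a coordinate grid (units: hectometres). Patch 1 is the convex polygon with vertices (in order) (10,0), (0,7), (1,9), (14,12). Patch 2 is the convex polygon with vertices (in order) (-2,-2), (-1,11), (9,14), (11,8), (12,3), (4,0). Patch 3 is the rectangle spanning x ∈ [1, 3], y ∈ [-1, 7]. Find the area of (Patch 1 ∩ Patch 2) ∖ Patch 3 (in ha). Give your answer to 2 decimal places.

|Patch 1 ∩ Patch 2| = 69.5888.
|(Patch 1 ∩ Patch 2) ∩ Patch 3| = 2.8.
|(Patch 1 ∩ Patch 2) ∖ Patch 3| = 69.5888 − 2.8 = 66.79.

66.79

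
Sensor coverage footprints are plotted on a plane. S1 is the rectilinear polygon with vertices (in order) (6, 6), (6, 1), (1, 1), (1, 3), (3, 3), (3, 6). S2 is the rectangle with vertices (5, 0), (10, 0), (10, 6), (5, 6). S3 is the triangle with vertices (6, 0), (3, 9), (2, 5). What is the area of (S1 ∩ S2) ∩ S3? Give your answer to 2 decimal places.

0.64

The region (S1 ∩ S2) ∩ S3 is the polygon with vertices (5.2,1), (5,1.25), (5,3), (5.667,1).
By the shoelace formula its area is 0.64.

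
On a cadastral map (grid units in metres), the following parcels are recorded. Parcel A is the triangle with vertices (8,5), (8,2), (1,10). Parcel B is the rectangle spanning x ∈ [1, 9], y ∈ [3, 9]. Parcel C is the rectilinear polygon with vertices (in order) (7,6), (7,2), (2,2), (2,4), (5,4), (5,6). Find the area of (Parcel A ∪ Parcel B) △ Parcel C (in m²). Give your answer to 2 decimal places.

|Parcel A ∪ Parcel B| = 48.7.
|(Parcel A ∪ Parcel B) ∩ Parcel C| = 9.
|(Parcel A ∪ Parcel B) △ Parcel C| = 48.7 + 14 − 18 = 44.70.

44.70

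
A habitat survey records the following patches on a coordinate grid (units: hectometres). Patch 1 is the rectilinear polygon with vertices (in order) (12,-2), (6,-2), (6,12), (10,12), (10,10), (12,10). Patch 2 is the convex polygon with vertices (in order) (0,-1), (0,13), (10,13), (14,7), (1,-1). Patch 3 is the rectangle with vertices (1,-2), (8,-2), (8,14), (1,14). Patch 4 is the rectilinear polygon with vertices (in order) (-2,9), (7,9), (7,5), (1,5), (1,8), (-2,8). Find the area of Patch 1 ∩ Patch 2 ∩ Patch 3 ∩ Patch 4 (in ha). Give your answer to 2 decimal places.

4.00

The intersection is the polygon with vertices (6,9), (7,9), (7,5), (6,5).
By the shoelace formula its area is 4.00.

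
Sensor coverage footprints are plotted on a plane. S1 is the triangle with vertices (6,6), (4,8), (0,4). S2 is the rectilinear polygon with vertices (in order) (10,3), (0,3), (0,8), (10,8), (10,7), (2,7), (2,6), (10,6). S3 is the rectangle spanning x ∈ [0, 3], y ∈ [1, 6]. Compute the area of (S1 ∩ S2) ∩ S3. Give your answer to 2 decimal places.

The region (S1 ∩ S2) ∩ S3 is the polygon with vertices (3,6), (3,5), (0,4), (2,6).
By the shoelace formula its area is 2.50.

2.50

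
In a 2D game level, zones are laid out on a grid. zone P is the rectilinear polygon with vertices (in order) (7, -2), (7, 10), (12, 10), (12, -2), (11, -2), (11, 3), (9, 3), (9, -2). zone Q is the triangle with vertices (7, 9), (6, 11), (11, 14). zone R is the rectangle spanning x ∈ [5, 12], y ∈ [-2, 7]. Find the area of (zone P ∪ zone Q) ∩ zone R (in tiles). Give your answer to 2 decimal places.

The region (zone P ∪ zone Q) ∩ zone R is the polygon with vertices (12,-2), (11,-2), (11,3), (9,3), (9,-2), (7,-2), (7,7), (12,7).
By the shoelace formula its area is 35.00.

35.00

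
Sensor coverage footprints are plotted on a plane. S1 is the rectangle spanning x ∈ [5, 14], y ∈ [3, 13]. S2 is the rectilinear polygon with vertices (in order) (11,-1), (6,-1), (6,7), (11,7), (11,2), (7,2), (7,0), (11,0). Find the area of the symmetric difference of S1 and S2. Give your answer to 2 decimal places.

|S1| = 90, |S2| = 32, |S1∩S2| = 20.
|S1 △ S2| = |S1| + |S2| − 2·|S1∩S2| = 90 + 32 − 40 = 82.00.

82.00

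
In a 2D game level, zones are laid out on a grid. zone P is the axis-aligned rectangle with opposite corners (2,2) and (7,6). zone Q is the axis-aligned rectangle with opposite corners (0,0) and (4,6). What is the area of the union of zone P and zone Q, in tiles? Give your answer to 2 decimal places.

By inclusion–exclusion:
Individual areas: |zone P| = 20, |zone Q| = 24.
|zone P∩zone Q|: x∈[2,4], y∈[2,6] → 2·4 = 8.
|zone P ∪ zone Q| = 44 − 8 = 36.00.

36.00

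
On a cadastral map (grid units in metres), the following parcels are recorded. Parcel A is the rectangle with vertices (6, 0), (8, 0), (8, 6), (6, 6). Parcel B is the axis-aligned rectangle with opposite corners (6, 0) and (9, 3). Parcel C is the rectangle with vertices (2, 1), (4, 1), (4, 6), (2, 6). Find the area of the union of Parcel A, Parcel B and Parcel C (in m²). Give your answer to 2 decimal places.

25.00

By inclusion–exclusion:
Individual areas: |Parcel A| = 12, |Parcel B| = 9, |Parcel C| = 10.
|Parcel A∩Parcel B|: x∈[6,8], y∈[0,3] → 2·3 = 6.
|Parcel A∩Parcel C| = 0 (no overlap).
|Parcel B∩Parcel C| = 0 (no overlap).
|Parcel A∩Parcel B∩Parcel C| = 0.
|Parcel A ∪ Parcel B ∪ Parcel C| = 31 − 6 + 0 = 25.00.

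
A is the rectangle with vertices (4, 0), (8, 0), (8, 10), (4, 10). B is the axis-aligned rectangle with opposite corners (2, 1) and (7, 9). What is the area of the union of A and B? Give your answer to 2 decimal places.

56.00

By inclusion–exclusion:
Individual areas: |A| = 40, |B| = 40.
|A∩B|: x∈[4,7], y∈[1,9] → 3·8 = 24.
|A ∪ B| = 80 − 24 = 56.00.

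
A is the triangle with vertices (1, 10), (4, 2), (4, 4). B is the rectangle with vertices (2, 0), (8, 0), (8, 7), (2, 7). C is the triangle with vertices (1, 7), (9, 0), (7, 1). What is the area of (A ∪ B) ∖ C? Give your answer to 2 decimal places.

|A ∪ B| = 42.5625.
|(A ∪ B) ∩ C| = 2.75.
|(A ∪ B) ∖ C| = 42.5625 − 2.75 = 39.81.

39.81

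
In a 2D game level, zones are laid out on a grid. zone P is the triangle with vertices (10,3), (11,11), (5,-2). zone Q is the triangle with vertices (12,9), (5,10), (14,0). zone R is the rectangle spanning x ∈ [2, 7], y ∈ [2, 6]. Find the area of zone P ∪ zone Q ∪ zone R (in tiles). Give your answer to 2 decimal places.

By inclusion–exclusion:
Individual areas: |zone P| = 17.5, |zone Q| = 30.5, |zone R| = 20.
|zone P∩zone Q| = 5.2056.
|zone P∩zone R| = 0.0256.
|zone Q∩zone R| = 0.
|zone P∩zone Q∩zone R| = 0.
|zone P ∪ zone Q ∪ zone R| = 68 − 5.2312 + 0 = 62.77.

62.77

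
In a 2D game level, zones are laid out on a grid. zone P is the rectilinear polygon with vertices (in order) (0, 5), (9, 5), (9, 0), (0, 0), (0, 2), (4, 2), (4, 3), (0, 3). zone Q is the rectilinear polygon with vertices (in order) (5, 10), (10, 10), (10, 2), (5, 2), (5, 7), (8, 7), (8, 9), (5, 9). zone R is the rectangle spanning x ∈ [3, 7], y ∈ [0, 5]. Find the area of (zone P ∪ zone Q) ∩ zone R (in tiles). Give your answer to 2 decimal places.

|zone P ∪ zone Q| = 63.
|(zone P ∪ zone Q) ∩ zone R| = 19.00.

19.00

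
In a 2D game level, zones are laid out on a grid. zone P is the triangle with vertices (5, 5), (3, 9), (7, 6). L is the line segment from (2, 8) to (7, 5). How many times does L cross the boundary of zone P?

2

The segment meets the boundary at (6.091,5.545), (4.143,6.714).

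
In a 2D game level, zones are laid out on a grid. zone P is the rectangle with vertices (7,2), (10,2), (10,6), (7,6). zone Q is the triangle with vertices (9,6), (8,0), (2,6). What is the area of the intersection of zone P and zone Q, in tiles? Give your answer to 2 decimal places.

The intersection is the polygon with vertices (9,6), (8.333,2), (7,2), (7,6).
By the shoelace formula its area is 6.67.

6.67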